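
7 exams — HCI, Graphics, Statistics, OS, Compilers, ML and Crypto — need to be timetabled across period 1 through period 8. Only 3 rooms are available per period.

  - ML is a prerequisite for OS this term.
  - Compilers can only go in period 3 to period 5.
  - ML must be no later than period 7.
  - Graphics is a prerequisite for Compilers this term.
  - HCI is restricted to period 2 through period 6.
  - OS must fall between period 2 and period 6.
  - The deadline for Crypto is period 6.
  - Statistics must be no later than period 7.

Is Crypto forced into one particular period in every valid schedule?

No

Crypto can be period 1 (e.g. Crypto in period 1; Graphics in period 2; HCI in period 2; ML in period 1; OS in period 2; Compilers in period 3; Statistics in period 1) or period 2 (e.g. Statistics=period 1; OS=period 2; Crypto=period 2; Graphics=period 1; ML=period 1; Compilers=period 3; HCI=period 2).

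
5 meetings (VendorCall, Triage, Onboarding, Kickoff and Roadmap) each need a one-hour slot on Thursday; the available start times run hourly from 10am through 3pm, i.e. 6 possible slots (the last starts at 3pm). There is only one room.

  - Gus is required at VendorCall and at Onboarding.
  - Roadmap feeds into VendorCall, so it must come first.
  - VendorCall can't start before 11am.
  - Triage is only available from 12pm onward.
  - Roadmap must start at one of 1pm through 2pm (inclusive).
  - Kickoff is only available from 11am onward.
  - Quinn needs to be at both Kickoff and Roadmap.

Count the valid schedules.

24

Splitting on VendorCall: it can be 2pm (8), 3pm (16). Listing each branch's schedules as (Triage, Onboarding, Kickoff, Roadmap):
VendorCall=2pm: (12pm,10am,11am,1pm) (12pm,10am,3pm,1pm) (12pm,11am,3pm,1pm) (12pm,3pm,11am,1pm) (3pm,10am,11am,1pm) (3pm,10am,12pm,1pm) (3pm,11am,12pm,1pm) (3pm,12pm,11am,1pm) — 8.
VendorCall=3pm: (12pm,10am,11am,1pm) (12pm,10am,11am,2pm) (12pm,10am,1pm,2pm) (12pm,10am,2pm,1pm) (12pm,11am,1pm,2pm) (12pm,11am,2pm,1pm) (12pm,1pm,11am,2pm) (12pm,2pm,11am,1pm) (1pm,10am,11am,2pm) (1pm,10am,12pm,2pm) (1pm,11am,12pm,2pm) (1pm,12pm,11am,2pm) (2pm,10am,11am,1pm) (2pm,10am,12pm,1pm) (2pm,11am,12pm,1pm) (2pm,12pm,11am,1pm) — 16.
Summing: 8 + 16 = 24.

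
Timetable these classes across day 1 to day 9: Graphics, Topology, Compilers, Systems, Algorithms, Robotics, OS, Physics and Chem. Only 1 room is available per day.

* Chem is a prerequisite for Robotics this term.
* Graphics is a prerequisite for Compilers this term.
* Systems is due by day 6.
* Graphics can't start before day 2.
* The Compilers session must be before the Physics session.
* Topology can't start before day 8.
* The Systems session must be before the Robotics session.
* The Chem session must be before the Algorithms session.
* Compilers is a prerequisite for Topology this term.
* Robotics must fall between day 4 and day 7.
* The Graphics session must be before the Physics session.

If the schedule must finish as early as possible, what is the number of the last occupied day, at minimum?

The precedence chain requires at least 3 distinct days.
With at most 1 per day and 9 classes, at least 9 days are needed.
Topology can't be placed before day 8, so the schedule must run through at least day 8.
9 works (last occupied day: day 9): for example Topology in day 8, Robotics in day 4, Physics in day 6, Algorithms in day 7, Systems in day 1, Compilers in day 5, Graphics in day 2, OS in day 9, Chem in day 3.

day 9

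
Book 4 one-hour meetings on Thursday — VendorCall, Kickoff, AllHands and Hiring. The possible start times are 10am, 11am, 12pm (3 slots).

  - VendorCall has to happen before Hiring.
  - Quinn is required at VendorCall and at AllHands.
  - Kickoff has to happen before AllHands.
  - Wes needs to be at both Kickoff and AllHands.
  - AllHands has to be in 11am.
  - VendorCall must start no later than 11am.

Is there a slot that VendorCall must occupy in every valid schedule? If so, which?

VendorCall's window is 10am–11am.
AllHands is fixed at 11am, and VendorCall can't share a slot with AllHands.
So VendorCall must be 10am.

10am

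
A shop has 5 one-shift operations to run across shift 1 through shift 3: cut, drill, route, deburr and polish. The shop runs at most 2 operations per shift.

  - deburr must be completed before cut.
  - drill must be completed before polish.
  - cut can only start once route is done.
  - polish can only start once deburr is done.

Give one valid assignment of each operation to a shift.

drill -> shift 2, deburr -> shift 1, route -> shift 1, cut -> shift 2, polish -> shift 3

Checking: deburr(shift 1) before polish(shift 3); route(shift 1) before cut(shift 2); drill(shift 2) before polish(shift 3); deburr(shift 1) before cut(shift 2); max 2 per shift (cap 2).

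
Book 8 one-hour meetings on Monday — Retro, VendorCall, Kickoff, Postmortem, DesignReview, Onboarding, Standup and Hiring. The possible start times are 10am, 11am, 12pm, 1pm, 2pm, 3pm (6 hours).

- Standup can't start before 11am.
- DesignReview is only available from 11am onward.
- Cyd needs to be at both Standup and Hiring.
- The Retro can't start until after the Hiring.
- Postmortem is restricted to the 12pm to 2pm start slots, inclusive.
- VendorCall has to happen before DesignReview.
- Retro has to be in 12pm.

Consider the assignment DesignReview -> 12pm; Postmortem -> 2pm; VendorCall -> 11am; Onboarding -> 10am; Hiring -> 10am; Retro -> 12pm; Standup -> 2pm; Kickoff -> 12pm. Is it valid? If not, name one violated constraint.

Retro has to be in 12pm — holds.
Postmortem is restricted to the 12pm to 2pm start slots, inclusive — holds.
Standup can't start before 11am — holds.
DesignReview is only available from 11am onward — holds.
Cyd needs to be at both Standup and Hiring — holds.
The Retro can't start until after the Hiring — holds.
VendorCall has to happen before DesignReview — holds.

Valid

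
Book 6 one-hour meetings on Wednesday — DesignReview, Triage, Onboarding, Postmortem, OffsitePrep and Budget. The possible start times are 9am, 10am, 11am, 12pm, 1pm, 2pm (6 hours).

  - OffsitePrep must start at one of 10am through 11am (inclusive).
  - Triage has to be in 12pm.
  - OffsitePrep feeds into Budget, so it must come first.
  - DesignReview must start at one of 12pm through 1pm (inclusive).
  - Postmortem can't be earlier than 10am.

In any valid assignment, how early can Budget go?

Precedence pushes Budget to at least 11am.
Budget at 11am is achievable: DesignReview=12pm, Postmortem=10am, Triage=12pm, Onboarding=9am, OffsitePrep=10am, Budget=11am.

11am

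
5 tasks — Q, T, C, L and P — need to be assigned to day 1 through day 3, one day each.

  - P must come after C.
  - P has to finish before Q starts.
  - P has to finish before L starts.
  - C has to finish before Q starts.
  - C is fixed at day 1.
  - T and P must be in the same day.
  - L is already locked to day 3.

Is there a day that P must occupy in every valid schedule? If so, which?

day 2

C is fixed at day 1 and must come before P, so P is at least day 2.
L is fixed at day 3 and must come after P, so P is at most day 2.
So P must be day 2.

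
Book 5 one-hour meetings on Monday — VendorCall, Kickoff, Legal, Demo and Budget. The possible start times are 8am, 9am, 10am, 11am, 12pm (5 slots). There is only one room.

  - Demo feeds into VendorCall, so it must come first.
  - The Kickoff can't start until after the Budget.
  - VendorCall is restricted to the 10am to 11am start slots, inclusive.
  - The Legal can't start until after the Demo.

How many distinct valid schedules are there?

11

Splitting on VendorCall: it can be 10am (5), 11am (6). Listing each branch's schedules as (Kickoff, Legal, Demo, Budget):
VendorCall=10am: (11am,12pm,8am,9am) (11am,12pm,9am,8am) (12pm,9am,8am,11am) (12pm,11am,8am,9am) (12pm,11am,9am,8am) — 5.
VendorCall=11am: (9am,12pm,10am,8am) (10am,12pm,8am,9am) (10am,12pm,9am,8am) (12pm,9am,8am,10am) (12pm,10am,8am,9am) (12pm,10am,9am,8am) — 6.
Summing: 5 + 6 = 11.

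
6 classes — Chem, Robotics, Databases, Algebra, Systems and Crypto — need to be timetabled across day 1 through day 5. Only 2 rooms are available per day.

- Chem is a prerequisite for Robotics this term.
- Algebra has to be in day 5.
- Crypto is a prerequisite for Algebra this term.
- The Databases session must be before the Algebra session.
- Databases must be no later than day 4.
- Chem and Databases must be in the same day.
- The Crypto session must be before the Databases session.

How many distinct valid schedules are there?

34

Splitting on Chem: it can be day 2 (11), day 3 (14), day 4 (9). Listing each branch's schedules as (Robotics, Databases, Algebra, Systems, Crypto) by day number:
Chem=day 2: (3,2,5,1,1) (3,2,5,3,1) (3,2,5,4,1) (3,2,5,5,1) (4,2,5,1,1) (4,2,5,3,1) (4,2,5,4,1) (4,2,5,5,1) (5,2,5,1,1) (5,2,5,3,1) (5,2,5,4,1) — 11.
Chem=day 3: (4,3,5,1,1) (4,3,5,1,2) (4,3,5,2,1) (4,3,5,2,2) (4,3,5,4,1) (4,3,5,4,2) (4,3,5,5,1) (4,3,5,5,2) (5,3,5,1,1) (5,3,5,1,2) (5,3,5,2,1) (5,3,5,2,2) (5,3,5,4,1) (5,3,5,4,2) — 14.
Chem=day 4: (5,4,5,1,1) (5,4,5,1,2) (5,4,5,1,3) (5,4,5,2,1) (5,4,5,2,2) (5,4,5,2,3) (5,4,5,3,1) (5,4,5,3,2) (5,4,5,3,3) — 9.
Summing: 11 + 14 + 9 = 34.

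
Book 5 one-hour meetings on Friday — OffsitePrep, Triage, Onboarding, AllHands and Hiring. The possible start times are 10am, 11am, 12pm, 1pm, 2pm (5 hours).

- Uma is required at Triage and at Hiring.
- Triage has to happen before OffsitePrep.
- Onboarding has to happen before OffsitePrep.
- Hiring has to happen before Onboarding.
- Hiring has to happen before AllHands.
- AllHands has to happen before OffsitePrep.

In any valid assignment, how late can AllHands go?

Precedence pushes AllHands to at least 11am; downstream work caps AllHands at 1pm.
AllHands at 1pm is achievable: OffsitePrep in 2pm, Onboarding in 11am, Hiring in 10am, AllHands in 1pm, Triage in 11am.

1pm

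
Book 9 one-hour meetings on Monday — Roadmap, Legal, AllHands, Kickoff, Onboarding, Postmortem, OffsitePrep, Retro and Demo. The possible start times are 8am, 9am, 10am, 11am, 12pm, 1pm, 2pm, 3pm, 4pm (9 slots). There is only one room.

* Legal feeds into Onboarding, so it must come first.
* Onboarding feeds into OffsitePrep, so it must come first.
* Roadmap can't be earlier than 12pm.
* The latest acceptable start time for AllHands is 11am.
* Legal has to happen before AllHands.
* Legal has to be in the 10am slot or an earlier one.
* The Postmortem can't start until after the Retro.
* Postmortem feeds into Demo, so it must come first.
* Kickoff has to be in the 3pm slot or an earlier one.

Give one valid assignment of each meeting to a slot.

Roadmap=12pm; AllHands=9am; Demo=4pm; Legal=8am; OffsitePrep=3pm; Postmortem=2pm; Retro=1pm; Onboarding=11am; Kickoff=10am

Checking: Onboarding(11am) before OffsitePrep(3pm); Legal(8am) before Onboarding(11am); Retro(1pm) before Postmortem(2pm); Legal(8am) before AllHands(9am); Postmortem(2pm) before Demo(4pm); Kickoff=10am in [8am,3pm]; Roadmap=12pm in [12pm,4pm]; Legal=8am in [8am,10am]; AllHands=9am in [8am,11am]; max 1 per slot (cap 1).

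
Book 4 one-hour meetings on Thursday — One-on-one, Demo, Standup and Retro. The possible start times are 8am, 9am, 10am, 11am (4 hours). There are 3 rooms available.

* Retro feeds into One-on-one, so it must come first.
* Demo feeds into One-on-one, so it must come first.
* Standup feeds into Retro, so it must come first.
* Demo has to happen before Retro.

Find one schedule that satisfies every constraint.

One-on-one in 10am, Standup in 8am, Retro in 9am, Demo in 8am

Checking: Demo(8am) before One-on-one(10am); Retro(9am) before One-on-one(10am); Standup(8am) before Retro(9am); Demo(8am) before Retro(9am); max 2 per hour (cap 3).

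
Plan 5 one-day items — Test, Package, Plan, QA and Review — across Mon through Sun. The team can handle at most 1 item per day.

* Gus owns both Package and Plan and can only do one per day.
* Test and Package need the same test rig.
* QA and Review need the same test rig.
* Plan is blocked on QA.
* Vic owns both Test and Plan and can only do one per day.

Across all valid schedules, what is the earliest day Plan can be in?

Precedence pushes Plan to at least Tue.
Plan at Tue is achievable: QA -> Mon; Package -> Thu; Plan -> Tue; Review -> Fri; Test -> Wed.

Tue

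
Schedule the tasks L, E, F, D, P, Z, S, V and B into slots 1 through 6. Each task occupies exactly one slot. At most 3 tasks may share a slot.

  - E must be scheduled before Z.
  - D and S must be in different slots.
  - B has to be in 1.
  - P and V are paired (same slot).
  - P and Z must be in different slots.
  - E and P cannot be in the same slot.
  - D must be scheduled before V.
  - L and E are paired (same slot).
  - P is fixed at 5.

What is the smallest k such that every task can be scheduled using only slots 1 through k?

The precedence chain requires at least 2 distinct slots.
With at most 3 per slot and 9 tasks, at least 3 slots are needed.
P can't be placed before 5, so the schedule must run through at least slot 5.
5 works (last occupied slot: 5): for example E -> 1; S -> 3; Z -> 2; F -> 2; P -> 5; V -> 5; B -> 1; D -> 2; L -> 1.

5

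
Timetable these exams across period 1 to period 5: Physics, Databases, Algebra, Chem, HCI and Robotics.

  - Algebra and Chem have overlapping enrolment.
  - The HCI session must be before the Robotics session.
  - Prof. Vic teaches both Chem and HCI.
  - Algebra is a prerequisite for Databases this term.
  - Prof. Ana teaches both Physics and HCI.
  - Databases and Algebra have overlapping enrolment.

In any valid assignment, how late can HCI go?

period 4

Downstream work caps HCI at period 4.
HCI at period 4 is achievable: Algebra in period 1; HCI in period 4; Chem in period 2; Physics in period 1; Robotics in period 5; Databases in period 2.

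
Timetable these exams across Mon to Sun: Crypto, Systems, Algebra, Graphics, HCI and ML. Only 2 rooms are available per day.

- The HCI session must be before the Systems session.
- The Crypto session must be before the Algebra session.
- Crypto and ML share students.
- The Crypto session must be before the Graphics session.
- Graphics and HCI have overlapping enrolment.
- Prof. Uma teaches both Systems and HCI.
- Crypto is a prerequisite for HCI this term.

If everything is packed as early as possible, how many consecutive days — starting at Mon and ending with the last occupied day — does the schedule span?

The precedence chain requires at least 3 distinct days.
With at most 2 per day and 6 exams, at least 3 days are needed.
Could 3 days be enough, i.e. nothing placed later than Wed? No: HCI must come after Crypto (at Mon or later) → {Tue, Wed}; Crypto must come before HCI (at Wed or earlier) → {Mon, Tue}; Algebra must come after Crypto (at Mon or later) → {Tue, Wed}; Systems must come after HCI (at Tue or later) → {Wed}; HCI must come before Systems (at Wed or earlier) → {Tue}; Graphics must come after Crypto (at Mon or later) → {Tue, Wed}; Graphics can't share with HCI (Tue) → {Wed}; Algebra can't use Wed, already full with Systems and Graphics (limit 2) → {Tue}; ML can't use Wed, already full with Systems and Graphics (limit 2) → {Mon, Tue}; Crypto must come before HCI (at Tue or earlier) → {Mon}; ML can't share with Crypto (Mon) → {Tue}; that puts Algebra, HCI and ML all in Tue — more than 2 per day.
So 3 days is not enough.
4 works (last occupied day: Thu): for example Graphics in Wed; Algebra in Tue; ML in Thu; HCI in Tue; Systems in Wed; Crypto in Mon.

4 days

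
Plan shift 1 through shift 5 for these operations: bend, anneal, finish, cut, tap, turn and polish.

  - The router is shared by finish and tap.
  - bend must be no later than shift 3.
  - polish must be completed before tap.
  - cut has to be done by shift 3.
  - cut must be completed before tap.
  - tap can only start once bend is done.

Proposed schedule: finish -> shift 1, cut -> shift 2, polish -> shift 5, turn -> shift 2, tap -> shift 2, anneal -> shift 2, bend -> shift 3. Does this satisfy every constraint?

polish must be completed before tap — violated.
cut has to be done by shift 3 — holds.
tap can only start once bend is done — violated.
The router is shared by finish and tap — holds.
cut must be completed before tap — violated.
bend must be no later than shift 3 — holds.

No. polish must be completed before tap is not satisfied.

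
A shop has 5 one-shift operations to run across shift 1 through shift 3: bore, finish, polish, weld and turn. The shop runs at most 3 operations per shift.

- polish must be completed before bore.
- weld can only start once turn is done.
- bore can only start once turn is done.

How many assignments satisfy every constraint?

24

Splitting on bore: it can be shift 2 (6), shift 3 (18). Listing each branch's schedules as (finish, polish, weld, turn) by shift number:
bore=shift 2: (1,1,2,1) (1,1,3,1) (2,1,2,1) (2,1,3,1) (3,1,2,1) (3,1,3,1) — 6.
bore=shift 3: (1,1,2,1) (1,1,3,1) (1,1,3,2) (1,2,2,1) (1,2,3,1) (1,2,3,2) (2,1,2,1) (2,1,3,1) (2,1,3,2) (2,2,2,1) (2,2,3,1) (2,2,3,2) (3,1,2,1) (3,1,3,1) (3,1,3,2) (3,2,2,1) (3,2,3,1) (3,2,3,2) — 18.
Summing: 6 + 18 = 24.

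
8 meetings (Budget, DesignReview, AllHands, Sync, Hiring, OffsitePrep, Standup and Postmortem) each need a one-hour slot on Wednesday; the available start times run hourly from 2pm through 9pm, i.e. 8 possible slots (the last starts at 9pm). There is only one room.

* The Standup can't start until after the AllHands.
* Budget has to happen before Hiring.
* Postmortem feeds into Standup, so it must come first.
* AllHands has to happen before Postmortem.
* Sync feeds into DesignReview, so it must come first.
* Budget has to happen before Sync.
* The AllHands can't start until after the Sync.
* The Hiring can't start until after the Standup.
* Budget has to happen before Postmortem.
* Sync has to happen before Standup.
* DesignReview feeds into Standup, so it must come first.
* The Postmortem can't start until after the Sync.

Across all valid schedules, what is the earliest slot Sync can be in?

3pm

Precedence pushes Sync to at least 3pm; downstream work caps Sync at 5pm.
Sync at 3pm is achievable: Standup in 7pm, Budget in 2pm, Postmortem in 5pm, Sync in 3pm, Hiring in 8pm, DesignReview in 6pm, AllHands in 4pm, OffsitePrep in 9pm.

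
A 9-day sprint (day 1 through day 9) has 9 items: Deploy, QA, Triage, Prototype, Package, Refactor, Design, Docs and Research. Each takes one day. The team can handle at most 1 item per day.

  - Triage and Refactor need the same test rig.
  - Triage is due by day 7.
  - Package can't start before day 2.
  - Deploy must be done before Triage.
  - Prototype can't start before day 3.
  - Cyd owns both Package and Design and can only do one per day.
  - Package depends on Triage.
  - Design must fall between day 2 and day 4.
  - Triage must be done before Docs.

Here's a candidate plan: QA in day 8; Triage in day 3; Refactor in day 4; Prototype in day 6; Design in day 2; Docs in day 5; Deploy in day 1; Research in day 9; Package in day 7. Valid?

Yes

Triage is due by day 7 — holds.
Package depends on Triage — holds.
Design must fall between day 2 and day 4 — holds.
Triage must be done before Docs — holds.
Package can't start before day 2 — holds.
The team can handle at most 1 item per day — holds.
Prototype can't start before day 3 — holds.
Cyd owns both Package and Design and can only do one per day — holds.
Triage and Refactor need the same test rig — holds.
Deploy must be done before Triage — holds.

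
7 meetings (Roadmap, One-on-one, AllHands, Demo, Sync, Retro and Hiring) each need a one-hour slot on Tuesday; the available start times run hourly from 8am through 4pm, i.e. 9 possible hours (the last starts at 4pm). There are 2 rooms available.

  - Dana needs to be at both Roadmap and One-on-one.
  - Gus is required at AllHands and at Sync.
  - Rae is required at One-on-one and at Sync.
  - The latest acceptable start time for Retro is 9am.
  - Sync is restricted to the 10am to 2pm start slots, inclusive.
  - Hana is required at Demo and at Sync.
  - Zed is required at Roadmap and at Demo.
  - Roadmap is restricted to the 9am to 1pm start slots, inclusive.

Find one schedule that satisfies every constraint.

AllHands in 9am; Retro in 8am; One-on-one in 8am; Sync in 10am; Roadmap in 9am; Hiring in 10am; Demo in 11am

Checking: Demo(11am) != Sync(10am); Roadmap(9am) != Demo(11am); Roadmap(9am) != One-on-one(8am); One-on-one(8am) != Sync(10am); AllHands(9am) != Sync(10am); Roadmap=9am in [9am,1pm]; Sync=10am in [10am,2pm]; Retro=8am in [8am,9am]; max 2 per hour (cap 2).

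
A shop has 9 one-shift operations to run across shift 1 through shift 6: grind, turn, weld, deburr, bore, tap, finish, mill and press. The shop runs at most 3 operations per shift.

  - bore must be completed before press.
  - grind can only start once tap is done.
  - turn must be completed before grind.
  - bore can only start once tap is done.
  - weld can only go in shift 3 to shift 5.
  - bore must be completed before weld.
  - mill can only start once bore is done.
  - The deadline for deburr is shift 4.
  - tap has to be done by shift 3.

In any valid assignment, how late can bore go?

Precedence pushes bore to at least shift 2; downstream work caps bore at shift 4.
bore at shift 4 is achievable: mill in shift 5, finish in shift 2, grind in shift 2, bore in shift 4, turn in shift 1, weld in shift 5, deburr in shift 1, tap in shift 1, press in shift 5.

shift 4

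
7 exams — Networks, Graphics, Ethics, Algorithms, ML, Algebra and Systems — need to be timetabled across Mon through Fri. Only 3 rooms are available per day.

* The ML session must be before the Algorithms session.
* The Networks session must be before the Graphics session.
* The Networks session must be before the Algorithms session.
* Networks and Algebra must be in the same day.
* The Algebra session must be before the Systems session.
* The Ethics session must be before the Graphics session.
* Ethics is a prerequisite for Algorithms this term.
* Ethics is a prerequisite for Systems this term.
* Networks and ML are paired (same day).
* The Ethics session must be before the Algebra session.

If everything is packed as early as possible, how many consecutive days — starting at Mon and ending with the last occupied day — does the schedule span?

3

The precedence chain requires at least 3 distinct days.
With at most 3 per day and 7 exams, at least 3 days are needed.
3 works (last occupied day: Wed): for example Algorithms in Wed; Systems in Wed; Graphics in Wed; Ethics in Mon; Algebra in Tue; ML in Tue; Networks in Tue.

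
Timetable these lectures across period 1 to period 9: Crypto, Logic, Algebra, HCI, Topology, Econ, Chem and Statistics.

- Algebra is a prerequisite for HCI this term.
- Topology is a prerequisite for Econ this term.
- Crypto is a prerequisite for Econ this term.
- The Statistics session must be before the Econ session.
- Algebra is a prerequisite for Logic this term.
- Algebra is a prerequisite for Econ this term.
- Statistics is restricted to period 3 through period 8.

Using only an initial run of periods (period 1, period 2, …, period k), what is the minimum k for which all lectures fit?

4 periods

The precedence chain requires at least 2 distinct periods.
Propagating the time windows through the other constraints, Econ can't land before period 4, so the schedule must run through at least period 4.
4 works (last occupied period: period 4): for example Statistics -> period 3; Econ -> period 4; Algebra -> period 1; Logic -> period 2; HCI -> period 2; Topology -> period 1; Chem -> period 1; Crypto -> period 1.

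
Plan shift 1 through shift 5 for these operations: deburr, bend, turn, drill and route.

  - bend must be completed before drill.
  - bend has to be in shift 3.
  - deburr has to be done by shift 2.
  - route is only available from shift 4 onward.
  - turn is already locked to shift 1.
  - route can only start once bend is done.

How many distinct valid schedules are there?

8

Splitting on deburr: it can be shift 1 (4), shift 2 (4). Listing each branch's schedules as (bend, turn, drill, route) by shift number:
deburr=shift 1: (3,1,4,4) (3,1,4,5) (3,1,5,4) (3,1,5,5) — 4.
deburr=shift 2: (3,1,4,4) (3,1,4,5) (3,1,5,4) (3,1,5,5) — 4.
Summing: 4 + 4 = 8.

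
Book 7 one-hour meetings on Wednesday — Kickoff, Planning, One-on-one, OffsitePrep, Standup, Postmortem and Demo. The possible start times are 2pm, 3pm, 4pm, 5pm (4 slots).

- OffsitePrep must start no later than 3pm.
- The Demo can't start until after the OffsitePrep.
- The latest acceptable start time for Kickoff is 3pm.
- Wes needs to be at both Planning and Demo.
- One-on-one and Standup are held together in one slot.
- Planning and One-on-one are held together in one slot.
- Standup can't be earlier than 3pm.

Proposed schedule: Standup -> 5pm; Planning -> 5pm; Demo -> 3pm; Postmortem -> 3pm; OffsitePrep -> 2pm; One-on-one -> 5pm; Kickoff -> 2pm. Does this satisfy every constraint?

Valid

Standup can't be earlier than 3pm — holds.
One-on-one and Standup are held together in one slot — holds.
OffsitePrep must start no later than 3pm — holds.
Wes needs to be at both Planning and Demo — holds.
The Demo can't start until after the OffsitePrep — holds.
Planning and One-on-one are held together in one slot — holds.
The latest acceptable start time for Kickoff is 3pm — holds.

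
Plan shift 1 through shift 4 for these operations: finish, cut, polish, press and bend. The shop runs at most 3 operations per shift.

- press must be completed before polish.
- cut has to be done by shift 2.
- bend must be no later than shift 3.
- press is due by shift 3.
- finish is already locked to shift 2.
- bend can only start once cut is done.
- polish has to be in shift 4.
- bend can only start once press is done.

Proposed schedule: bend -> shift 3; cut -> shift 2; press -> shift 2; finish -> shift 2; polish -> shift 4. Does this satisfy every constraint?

bend can only start once press is done — holds.
cut has to be done by shift 2 — holds.
press is due by shift 3 — holds.
bend must be no later than shift 3 — holds.
bend can only start once cut is done — holds.
finish is already locked to shift 2 — holds.
The shop runs at most 3 operations per shift — holds.
polish has to be in shift 4 — holds.
press must be completed before polish — holds.

Yes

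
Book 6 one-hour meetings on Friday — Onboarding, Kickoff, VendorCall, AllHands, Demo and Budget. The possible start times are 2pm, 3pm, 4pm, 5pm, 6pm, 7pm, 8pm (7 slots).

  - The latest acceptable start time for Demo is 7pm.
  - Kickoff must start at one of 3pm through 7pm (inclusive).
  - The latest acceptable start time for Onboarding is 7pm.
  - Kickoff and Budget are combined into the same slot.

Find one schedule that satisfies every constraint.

Demo in 2pm; VendorCall in 2pm; AllHands in 2pm; Budget in 3pm; Onboarding in 2pm; Kickoff in 3pm

Checking: Kickoff = Budget = 3pm; Demo=2pm in [2pm,7pm]; Kickoff=3pm in [3pm,7pm]; Onboarding=2pm in [2pm,7pm].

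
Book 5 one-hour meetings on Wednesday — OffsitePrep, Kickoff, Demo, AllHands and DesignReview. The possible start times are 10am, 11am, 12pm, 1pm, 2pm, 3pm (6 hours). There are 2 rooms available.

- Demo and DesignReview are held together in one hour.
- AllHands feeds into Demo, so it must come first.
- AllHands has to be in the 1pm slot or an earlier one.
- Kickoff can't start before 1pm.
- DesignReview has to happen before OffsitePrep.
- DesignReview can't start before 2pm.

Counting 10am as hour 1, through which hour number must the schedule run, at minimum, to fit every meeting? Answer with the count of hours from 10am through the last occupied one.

6

The precedence chain requires at least 3 distinct hours.
With at most 2 per hour and 5 meetings, at least 3 hours are needed.
Propagating the time windows through the other constraints, OffsitePrep can't land before 3pm — that is hour 6 counting from 10am — so the schedule must run through at least 6 hours.
6 works (last occupied hour: 3pm): for example Demo -> 2pm, OffsitePrep -> 3pm, Kickoff -> 1pm, DesignReview -> 2pm, AllHands -> 10am.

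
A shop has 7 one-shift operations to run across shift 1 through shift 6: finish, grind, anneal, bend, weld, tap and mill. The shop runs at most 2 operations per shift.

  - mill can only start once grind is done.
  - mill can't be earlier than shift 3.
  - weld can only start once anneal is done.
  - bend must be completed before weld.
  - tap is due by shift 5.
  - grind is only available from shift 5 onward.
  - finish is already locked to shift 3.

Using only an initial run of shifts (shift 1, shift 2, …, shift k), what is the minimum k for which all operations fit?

6 shifts

The precedence chain requires at least 2 distinct shifts.
With at most 2 per shift and 7 operations, at least 4 shifts are needed.
Propagating the time windows through the other constraints, mill can't land before shift 6, so the schedule must run through at least shift 6.
6 works (last occupied shift: shift 6): for example bend=shift 2; mill=shift 6; weld=shift 3; tap=shift 1; finish=shift 3; grind=shift 5; anneal=shift 1.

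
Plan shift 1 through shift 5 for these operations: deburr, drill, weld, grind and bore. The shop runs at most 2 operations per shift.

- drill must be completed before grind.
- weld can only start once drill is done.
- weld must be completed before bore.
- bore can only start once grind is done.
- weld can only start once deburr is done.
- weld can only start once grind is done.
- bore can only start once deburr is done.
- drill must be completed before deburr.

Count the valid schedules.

Splitting on deburr: it can be shift 2 (4), shift 3 (3). Listing each branch's schedules as (drill, weld, grind, bore) by shift number:
deburr=shift 2: (1,3,2,4) (1,3,2,5) (1,4,2,5) (1,4,3,5) — 4.
deburr=shift 3: (1,4,2,5) (1,4,3,5) (2,4,3,5) — 3.
Summing: 4 + 3 = 7.

7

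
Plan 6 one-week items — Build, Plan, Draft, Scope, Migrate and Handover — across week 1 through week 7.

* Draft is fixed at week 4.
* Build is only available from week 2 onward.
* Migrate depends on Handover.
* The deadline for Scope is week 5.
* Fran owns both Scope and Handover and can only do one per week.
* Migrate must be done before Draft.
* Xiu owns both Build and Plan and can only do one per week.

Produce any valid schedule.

Build -> week 2, Draft -> week 4, Handover -> week 2, Plan -> week 1, Scope -> week 1, Migrate -> week 3

Checking: Migrate(week 3) before Draft(week 4); Handover(week 2) before Migrate(week 3); Build(week 2) != Plan(week 1); Scope(week 1) != Handover(week 2); Build=week 2 in [week 2,week 7]; Scope=week 1 in [week 1,week 5]; Draft=week 4 in [week 4,week 4].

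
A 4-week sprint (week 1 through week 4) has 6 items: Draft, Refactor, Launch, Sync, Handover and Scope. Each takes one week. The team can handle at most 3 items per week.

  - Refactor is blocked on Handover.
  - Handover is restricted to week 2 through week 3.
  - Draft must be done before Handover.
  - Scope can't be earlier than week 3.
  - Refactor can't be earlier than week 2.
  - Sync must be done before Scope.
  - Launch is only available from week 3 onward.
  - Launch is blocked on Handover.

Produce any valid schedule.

Draft=week 1; Refactor=week 3; Handover=week 2; Launch=week 3; Sync=week 1; Scope=week 3

Checking: Handover(week 2) before Refactor(week 3); Handover(week 2) before Launch(week 3); Draft(week 1) before Handover(week 2); Sync(week 1) before Scope(week 3); Handover=week 2 in [week 2,week 3]; Refactor=week 3 in [week 2,week 4]; Scope=week 3 in [week 3,week 4]; Launch=week 3 in [week 3,week 4]; max 3 per week (cap 3).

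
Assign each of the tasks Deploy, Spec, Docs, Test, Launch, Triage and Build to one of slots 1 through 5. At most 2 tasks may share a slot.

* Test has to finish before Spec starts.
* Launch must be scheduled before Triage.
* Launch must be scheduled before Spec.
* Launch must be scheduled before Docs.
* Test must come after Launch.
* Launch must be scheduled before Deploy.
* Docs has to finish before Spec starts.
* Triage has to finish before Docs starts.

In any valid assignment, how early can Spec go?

4

Precedence pushes Spec to at least 4.
Spec at 4 is achievable: Docs=3; Spec=4; Deploy=3; Build=1; Triage=2; Launch=1; Test=2.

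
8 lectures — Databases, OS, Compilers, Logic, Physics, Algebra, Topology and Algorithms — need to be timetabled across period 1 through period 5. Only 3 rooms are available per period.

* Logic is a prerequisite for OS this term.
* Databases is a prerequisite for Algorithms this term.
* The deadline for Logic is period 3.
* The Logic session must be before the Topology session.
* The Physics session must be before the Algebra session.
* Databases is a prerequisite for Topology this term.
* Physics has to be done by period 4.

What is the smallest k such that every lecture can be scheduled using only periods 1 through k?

The precedence chain requires at least 2 distinct periods.
With at most 3 per period and 8 lectures, at least 3 periods are needed.
3 works (last occupied period: period 3): for example Algorithms in period 3, Logic in period 1, Databases in period 1, Topology in period 2, Compilers in period 3, Physics in period 1, OS in period 2, Algebra in period 2.

3 periods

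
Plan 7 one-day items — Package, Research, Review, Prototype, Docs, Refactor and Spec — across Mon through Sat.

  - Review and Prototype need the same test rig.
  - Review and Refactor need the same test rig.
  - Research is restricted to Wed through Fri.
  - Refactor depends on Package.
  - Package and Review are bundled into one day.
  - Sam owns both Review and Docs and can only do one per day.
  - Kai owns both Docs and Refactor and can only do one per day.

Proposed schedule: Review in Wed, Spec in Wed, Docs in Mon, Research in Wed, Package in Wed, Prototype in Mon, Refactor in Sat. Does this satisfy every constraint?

Valid

Refactor depends on Package — holds.
Sam owns both Review and Docs and can only do one per day — holds.
Kai owns both Docs and Refactor and can only do one per day — holds.
Review and Refactor need the same test rig — holds.
Review and Prototype need the same test rig — holds.
Package and Review are bundled into one day — holds.
Research is restricted to Wed through Fri — holds.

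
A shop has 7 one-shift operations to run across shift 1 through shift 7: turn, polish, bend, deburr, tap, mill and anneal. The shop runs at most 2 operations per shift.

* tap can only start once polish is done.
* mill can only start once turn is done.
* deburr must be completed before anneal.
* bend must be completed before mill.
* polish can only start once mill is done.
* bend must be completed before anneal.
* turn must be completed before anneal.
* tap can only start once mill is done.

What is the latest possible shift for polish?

shift 6

Precedence pushes polish to at least shift 3; downstream work caps polish at shift 6.
polish at shift 6 is achievable: polish -> shift 6; deburr -> shift 2; turn -> shift 1; tap -> shift 7; mill -> shift 2; bend -> shift 1; anneal -> shift 3.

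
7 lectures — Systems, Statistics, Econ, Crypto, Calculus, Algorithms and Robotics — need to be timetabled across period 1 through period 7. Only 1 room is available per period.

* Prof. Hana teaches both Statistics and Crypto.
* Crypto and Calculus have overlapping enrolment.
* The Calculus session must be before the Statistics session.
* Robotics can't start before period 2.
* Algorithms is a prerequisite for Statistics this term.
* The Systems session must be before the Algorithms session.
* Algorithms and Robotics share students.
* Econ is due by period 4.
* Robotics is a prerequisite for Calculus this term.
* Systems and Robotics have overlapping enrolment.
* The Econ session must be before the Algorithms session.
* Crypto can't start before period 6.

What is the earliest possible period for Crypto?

period 6

Crypto is available from period 6.
Crypto at period 6 is achievable: Robotics=period 2; Algorithms=period 4; Econ=period 1; Systems=period 3; Statistics=period 7; Crypto=period 6; Calculus=period 5.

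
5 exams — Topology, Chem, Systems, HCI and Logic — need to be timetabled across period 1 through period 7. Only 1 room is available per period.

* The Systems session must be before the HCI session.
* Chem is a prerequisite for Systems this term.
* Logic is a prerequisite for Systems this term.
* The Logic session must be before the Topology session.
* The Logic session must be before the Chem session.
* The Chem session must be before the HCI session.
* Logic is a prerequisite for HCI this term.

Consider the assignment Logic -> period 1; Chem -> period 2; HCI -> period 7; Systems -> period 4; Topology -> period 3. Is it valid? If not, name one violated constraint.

The Logic session must be before the Topology session — holds.
Logic is a prerequisite for Systems this term — holds.
The Chem session must be before the HCI session — holds.
Chem is a prerequisite for Systems this term — holds.
Only 1 room is available per period — holds.
The Logic session must be before the Chem session — holds.
The Systems session must be before the HCI session — holds.
Logic is a prerequisite for HCI this term — holds.

Yes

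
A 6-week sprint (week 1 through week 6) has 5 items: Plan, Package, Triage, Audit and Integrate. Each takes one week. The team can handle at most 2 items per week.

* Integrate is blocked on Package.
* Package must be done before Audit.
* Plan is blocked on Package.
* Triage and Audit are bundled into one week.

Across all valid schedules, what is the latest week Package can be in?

week 4

Downstream work caps Package at week 5.
Package at week 4 is achievable: Integrate -> week 5; Plan -> week 5; Triage -> week 6; Audit -> week 6; Package -> week 4.
Nothing later works — the capacity limit rule out every week after week 4.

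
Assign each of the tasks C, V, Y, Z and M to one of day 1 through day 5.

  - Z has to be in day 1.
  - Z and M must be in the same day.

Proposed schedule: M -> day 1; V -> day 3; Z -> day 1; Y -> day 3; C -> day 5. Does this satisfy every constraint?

Valid

Z has to be in day 1 — holds.
Z and M must be in the same day — holds.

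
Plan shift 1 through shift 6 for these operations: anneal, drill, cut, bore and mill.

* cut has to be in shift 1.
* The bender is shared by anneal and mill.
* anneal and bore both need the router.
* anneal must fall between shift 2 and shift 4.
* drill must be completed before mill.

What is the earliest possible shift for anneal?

shift 2

Anneal is available from shift 2; anneal's own window allows nothing later than shift 4.
anneal at shift 2 is achievable: bore=shift 1; cut=shift 1; mill=shift 3; drill=shift 1; anneal=shift 2.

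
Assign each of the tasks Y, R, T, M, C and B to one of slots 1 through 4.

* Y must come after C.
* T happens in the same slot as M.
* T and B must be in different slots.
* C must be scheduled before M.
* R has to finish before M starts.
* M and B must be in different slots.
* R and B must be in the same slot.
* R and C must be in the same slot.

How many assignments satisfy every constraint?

Splitting on Y: it can be 2 (3), 3 (5), 4 (6). Listing each branch's schedules as (R, T, M, C, B):
Y=2: (1,2,2,1,1) (1,3,3,1,1) (1,4,4,1,1) — 3.
Y=3: (1,2,2,1,1) (1,3,3,1,1) (1,4,4,1,1) (2,3,3,2,2) (2,4,4,2,2) — 5.
Y=4: (1,2,2,1,1) (1,3,3,1,1) (1,4,4,1,1) (2,3,3,2,2) (2,4,4,2,2) (3,4,4,3,3) — 6.
Summing: 3 + 5 + 6 = 14.

14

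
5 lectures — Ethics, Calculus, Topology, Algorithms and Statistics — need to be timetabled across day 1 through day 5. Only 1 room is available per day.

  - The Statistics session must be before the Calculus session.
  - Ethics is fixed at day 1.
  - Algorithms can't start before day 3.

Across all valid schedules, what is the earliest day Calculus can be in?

Precedence pushes Calculus to at least day 2.
Calculus at day 3 is achievable: Algorithms in day 4, Ethics in day 1, Statistics in day 2, Topology in day 5, Calculus in day 3.
Nothing earlier works — the capacity limit rule out every day before day 3.

day 3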